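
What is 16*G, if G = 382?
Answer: 6112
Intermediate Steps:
16*G = 16*382 = 6112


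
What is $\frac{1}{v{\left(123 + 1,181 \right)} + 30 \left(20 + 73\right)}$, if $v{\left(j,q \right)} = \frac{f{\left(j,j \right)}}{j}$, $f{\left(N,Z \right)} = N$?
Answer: $\frac{1}{2791} \approx 0.00035829$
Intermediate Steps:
$v{\left(j,q \right)} = 1$ ($v{\left(j,q \right)} = \frac{j}{j} = 1$)
$\frac{1}{v{\left(123 + 1,181 \right)} + 30 \left(20 + 73\right)} = \frac{1}{1 + 30 \left(20 + 73\right)} = \frac{1}{1 + 30 \cdot 93} = \frac{1}{1 + 2790} = \frac{1}{2791}$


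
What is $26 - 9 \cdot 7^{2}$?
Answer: $-415$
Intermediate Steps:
$26 - 9 \cdot 7^{2} = 26 - 441 = -415$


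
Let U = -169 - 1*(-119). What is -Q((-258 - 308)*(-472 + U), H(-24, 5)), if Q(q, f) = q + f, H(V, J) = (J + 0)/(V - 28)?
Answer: -15363499/52 ≈ -2.9545e+5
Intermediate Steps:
U = -50 (U = -169 + 119 = -50)
H(V, J) = J/(-28 + V)
Q(q, f) = f + q
-Q((-258 - 308)*(-472 + U), H(-24, 5)) = -(5/(-28 - 24) + (-258 - 308)*(-472 - 50)) = -(5/(-52) - 566*(-522)) = -(5*(-1/52) + 295452) = -(-5/52 + 295452) = -1*15363499/52 = -15363499/52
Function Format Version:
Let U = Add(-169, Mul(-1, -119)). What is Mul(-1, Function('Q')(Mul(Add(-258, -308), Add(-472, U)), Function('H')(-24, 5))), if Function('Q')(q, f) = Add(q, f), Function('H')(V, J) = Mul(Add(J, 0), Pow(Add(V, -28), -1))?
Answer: Rational(-15363499, 52) ≈ -2.9545e+5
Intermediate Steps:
U = -50 (U = Add(-169, 119) = -50)
Function('H')(V, J) = Mul(J, Pow(Add(-28, V), -1))
Function('Q')(q, f) = Add(f, q)
Mul(-1, Function('Q')(Mul(Add(-258, -308), Add(-472, U)), Function('H')(-24, 5))) = Mul(-1, Add(Mul(5, Pow(Add(-28, -24), -1)), Mul(Add(-258, -308), Add(-472, -50)))) = Mul(-1, Add(Mul(5, Pow(-52, -1)), Mul(-566, -522))) = Mul(-1, Add(Mul(5, Rational(-1, 52)), 295452)) = Mul(-1, Add(Rational(-5, 52), 295452)) = Mul(-1, Rational(15363499, 52)) = Rational(-15363499, 52)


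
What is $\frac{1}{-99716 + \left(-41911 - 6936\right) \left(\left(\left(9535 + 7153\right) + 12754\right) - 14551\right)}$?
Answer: $- \frac{1}{727480393} \approx -1.3746 \cdot 10^{-9}$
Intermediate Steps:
$\frac{1}{-99716 + \left(-41911 - 6936\right) \left(\left(\left(9535 + 7153\right) + 12754\right) - 14551\right)} = \frac{1}{-99716 - 48847 \left(\left(16688 + 12754\right) - 14551\right)} = \frac{1}{-99716 - 48847 \left(29442 - 14551\right)} = \frac{1}{-99716 - 727380677} = \frac{1}{-727480393} = - \frac{1}{727480393}$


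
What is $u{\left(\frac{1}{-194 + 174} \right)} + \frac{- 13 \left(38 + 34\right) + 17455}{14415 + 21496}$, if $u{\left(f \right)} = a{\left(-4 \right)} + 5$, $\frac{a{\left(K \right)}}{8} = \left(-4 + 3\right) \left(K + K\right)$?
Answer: $\frac{2494378}{35911} \approx 69.46$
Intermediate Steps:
$a{\left(K \right)} = - 16 K$ ($a{\left(K \right)} = 8 \left(-4 + 3\right) \left(K + K\right) = 8 \left(- 2 K\right) = - 16 K$)
$u{\left(f \right)} = 69$ ($u{\left(f \right)} = \left(-16\right) \left(-4\right) + 5 = 64 + 5 = 69$)
$u{\left(\frac{1}{-194 + 174} \right)} + \frac{- 13 \left(38 + 34\right) + 17455}{14415 + 21496} = 69 + \frac{- 13 \left(38 + 34\right) + 17455}{14415 + 21496} = 69 + \frac{\left(-13\right) 72 + 17455}{35911} = 69 + \left(-936 + 17455\right) \frac{1}{35911} = 69 + 16519 \cdot \frac{1}{35911} = 69 + \frac{16519}{35911} = \frac{2494378}{35911}$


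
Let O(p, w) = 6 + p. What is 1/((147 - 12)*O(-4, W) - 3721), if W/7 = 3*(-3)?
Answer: -1/3451 ≈ -0.00028977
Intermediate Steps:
W = -63 (W = 7*(3*(-3)) = 7*(-9) = -63)
1/((147 - 12)*O(-4, W) - 3721) = 1/((147 - 12)*(6 - 4) - 3721) = 1/(135*2 - 3721) = 1/(270 - 3721) = 1/(-3451) = -1/3451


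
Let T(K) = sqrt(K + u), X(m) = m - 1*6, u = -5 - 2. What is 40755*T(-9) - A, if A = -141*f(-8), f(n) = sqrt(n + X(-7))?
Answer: I*(163020 + 141*sqrt(21)) ≈ 1.6367e+5*I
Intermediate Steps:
u = -7
X(m) = -6 + m (X(m) = m - 6 = -6 + m)
T(K) = sqrt(-7 + K) (T(K) = sqrt(K - 7) = sqrt(-7 + K))
f(n) = sqrt(-13 + n) (f(n) = sqrt(n + (-6 - 7)) = sqrt(n - 13) = sqrt(-13 + n))
A = -141*I*sqrt(21) (A = -141*sqrt(-13 - 8) = -141*I*sqrt(21) ≈ -646.14*I)
40755*T(-9) - A = 40755*sqrt(-7 - 9) - (-141)*I*sqrt(21) = 40755*sqrt(-16) + 141*I*sqrt(21) = 40755*(4*I) + 141*I*sqrt(21) = 163020*I + 141*I*sqrt(21)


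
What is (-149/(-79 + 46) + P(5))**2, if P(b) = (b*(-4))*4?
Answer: 6205081/1089 ≈ 5698.0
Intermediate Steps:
P(b) = -16*b (P(b) = -4*b*4 = -16*b)
(-149/(-79 + 46) + P(5))**2 = (-149/(-79 + 46) - 16*5)**2 = (-149/(-33) - 80)**2 = (-149*(-1/33) - 80)**2 = (149/33 - 80)**2 = (-2491/33)**2 = 6205081/1089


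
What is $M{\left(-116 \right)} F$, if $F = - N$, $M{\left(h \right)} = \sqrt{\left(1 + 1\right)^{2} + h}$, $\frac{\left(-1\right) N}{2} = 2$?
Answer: $16 i \sqrt{7} \approx 42.332 i$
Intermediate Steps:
$N = -4$ ($N = \left(-2\right) 2 = -4$)
$M{\left(h \right)} = \sqrt{4 + h}$ ($M{\left(h \right)} = \sqrt{2^{2} + h} = \sqrt{4 + h}$)
$F = 4$ ($F = \left(-1\right) \left(-4\right) = 4$)
$M{\left(-116 \right)} F = \sqrt{4 - 116} \cdot 4 = \sqrt{-112} \cdot 4 = 4 i \sqrt{7} \cdot 4 = 16 i \sqrt{7}$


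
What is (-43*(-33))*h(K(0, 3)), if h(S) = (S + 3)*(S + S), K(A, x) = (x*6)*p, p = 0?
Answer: 0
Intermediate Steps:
K(A, x) = 0 (K(A, x) = (x*6)*0 = (6*x)*0 = 0)
h(S) = 2*S*(3 + S) (h(S) = (3 + S)*(2*S) = 2*S*(3 + S))
(-43*(-33))*h(K(0, 3)) = (-43*(-33))*(2*0*(3 + 0)) = 1419*(2*0*3) = 1419*0 = 0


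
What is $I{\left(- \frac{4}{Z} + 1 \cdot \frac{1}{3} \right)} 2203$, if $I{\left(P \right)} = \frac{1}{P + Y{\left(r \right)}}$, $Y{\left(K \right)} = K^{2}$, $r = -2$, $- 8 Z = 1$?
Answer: $\frac{6609}{109} \approx 60.633$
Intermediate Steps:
$Z = - \frac{1}{8}$ ($Z = \left(- \frac{1}{8}\right) 1 = - \frac{1}{8} \approx -0.125$)
$I{\left(P \right)} = \frac{1}{4 + P}$ ($I{\left(P \right)} = \frac{1}{P + \left(-2\right)^{2}} = \frac{1}{P + 4} = \frac{1}{4 + P}$)
$I{\left(- \frac{4}{Z} + 1 \cdot \frac{1}{3} \right)} 2203 = \frac{1}{4 + \left(- \frac{4}{- \frac{1}{8}} + 1 \cdot \frac{1}{3}\right)} 2203 = \frac{1}{4 + \left(\left(-4\right) \left(-8\right) + 1 \cdot \frac{1}{3}\right)} 2203 = \frac{1}{4 + \left(32 + \frac{1}{3}\right)} 2203 = \frac{1}{4 + \frac{97}{3}} \cdot 2203 = \frac{1}{\frac{109}{3}} \cdot 2203 = \frac{3}{109} \cdot 2203 = \frac{6609}{109}$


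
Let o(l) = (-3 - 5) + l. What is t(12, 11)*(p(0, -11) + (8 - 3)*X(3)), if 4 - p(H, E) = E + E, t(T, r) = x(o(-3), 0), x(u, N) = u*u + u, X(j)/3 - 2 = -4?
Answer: -440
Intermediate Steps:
o(l) = -8 + l
X(j) = -6 (X(j) = 6 + 3*(-4) = 6 - 12 = -6)
x(u, N) = u + u**2 (x(u, N) = u**2 + u = u + u**2)
t(T, r) = 110 (t(T, r) = (-8 - 3)*(1 + (-8 - 3)) = -11*(1 - 11) = -11*(-10) = 110)
p(H, E) = 4 - 2*E (p(H, E) = 4 - (E + E) = 4 - 2*E)
t(12, 11)*(p(0, -11) + (8 - 3)*X(3)) = 110*((4 - 2*(-11)) + (8 - 3)*(-6)) = 110*((4 + 22) + 5*(-6)) = 110*(26 - 30) = 110*(-4) = -440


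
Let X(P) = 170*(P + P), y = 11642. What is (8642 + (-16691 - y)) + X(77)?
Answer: 6489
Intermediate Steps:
X(P) = 340*P (X(P) = 170*(2*P) = 340*P)
(8642 + (-16691 - y)) + X(77) = (8642 + (-16691 - 1*11642)) + 340*77 = (8642 + (-16691 - 11642)) + 26180 = (8642 - 28333) + 26180 = -19691 + 26180 = 6489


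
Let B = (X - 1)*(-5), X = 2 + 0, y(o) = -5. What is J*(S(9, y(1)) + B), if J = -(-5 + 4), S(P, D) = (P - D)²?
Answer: 191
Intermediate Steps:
X = 2
J = 1 (J = -1*(-1) = 1)
B = -5 (B = (2 - 1)*(-5) = 1*(-5) = -5)
J*(S(9, y(1)) + B) = 1*((-5 - 1*9)² - 5) = 1*((-5 - 9)² - 5) = 1*((-14)² - 5) = 1*(196 - 5) = 1*191 = 191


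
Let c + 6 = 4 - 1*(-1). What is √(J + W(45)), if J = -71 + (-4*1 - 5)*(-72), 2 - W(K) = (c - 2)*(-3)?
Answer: √570 ≈ 23.875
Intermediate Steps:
c = -1 (c = -6 + (4 - 1*(-1)) = -6 + (4 + 1) = -6 + 5 = -1)
W(K) = -7 (W(K) = 2 - (-1 - 2)*(-3) = 2 - (-3)*(-3) = 2 - 1*9 = 2 - 9 = -7)
J = 577 (J = -71 + (-4 - 5)*(-72) = -71 - 9*(-72) = -71 + 648 = 577)
√(J + W(45)) = √(577 - 7) = √570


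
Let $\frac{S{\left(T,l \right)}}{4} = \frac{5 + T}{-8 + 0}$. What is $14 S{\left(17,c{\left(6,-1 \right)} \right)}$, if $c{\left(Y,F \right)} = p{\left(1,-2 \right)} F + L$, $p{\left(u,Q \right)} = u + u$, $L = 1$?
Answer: $-154$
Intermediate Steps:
$p{\left(u,Q \right)} = 2 u$
$c{\left(Y,F \right)} = 1 + 2 F$ ($c{\left(Y,F \right)} = 2 \cdot 1 F + 1 = 2 F + 1 = 1 + 2 F$)
$S{\left(T,l \right)} = - \frac{5}{2} - \frac{T}{2}$ ($S{\left(T,l \right)} = 4 \frac{5 + T}{-8 + 0} = 4 \frac{5 + T}{-8} = 4 \left(5 + T\right) \left(- \frac{1}{8}\right) = 4 \left(- \frac{5}{8} - \frac{T}{8}\right) = - \frac{5}{2} - \frac{T}{2}$)
$14 S{\left(17,c{\left(6,-1 \right)} \right)} = 14 \left(- \frac{5}{2} - \frac{17}{2}\right) = 14 \left(-11\right) = -154$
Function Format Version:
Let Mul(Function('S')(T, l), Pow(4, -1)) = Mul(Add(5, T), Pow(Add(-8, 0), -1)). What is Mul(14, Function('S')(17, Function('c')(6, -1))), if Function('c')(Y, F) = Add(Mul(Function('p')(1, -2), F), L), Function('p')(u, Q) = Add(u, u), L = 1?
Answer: -154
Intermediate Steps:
Function('p')(u, Q) = Mul(2, u)
Function('c')(Y, F) = Add(1, Mul(2, F)) (Function('c')(Y, F) = Add(Mul(Mul(2, 1), F), 1) = Add(Mul(2, F), 1) = Add(1, Mul(2, F)))
Function('S')(T, l) = Add(Rational(-5, 2), Mul(Rational(-1, 2), T)) (Function('S')(T, l) = Mul(4, Mul(Add(5, T), Pow(Add(-8, 0), -1))) = Mul(4, Mul(Add(5, T), Pow(-8, -1))) = Mul(4, Mul(Add(5, T), Rational(-1, 8))) = Mul(4, Add(Rational(-5, 8), Mul(Rational(-1, 8), T))) = Add(Rational(-5, 2), Mul(Rational(-1, 2), T)))
Mul(14, Function('S')(17, Function('c')(6, -1))) = Mul(14, Add(Rational(-5, 2), Mul(Rational(-1, 2), 17))) = Mul(14, Add(Rational(-5, 2), Rational(-17, 2))) = Mul(14, -11) = -154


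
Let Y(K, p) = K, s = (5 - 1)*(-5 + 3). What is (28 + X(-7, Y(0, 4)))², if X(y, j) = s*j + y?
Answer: 441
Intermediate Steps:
s = -8 (s = 4*(-2) = -8)
X(y, j) = y - 8*j (X(y, j) = -8*j + y = y - 8*j)
(28 + X(-7, Y(0, 4)))² = (28 + (-7 - 8*0))² = (28 + (-7 + 0))² = (28 - 7)² = 21² = 441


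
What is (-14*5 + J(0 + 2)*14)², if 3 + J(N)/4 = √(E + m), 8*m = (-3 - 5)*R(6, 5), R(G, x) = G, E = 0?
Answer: 37828 - 26656*I*√6 ≈ 37828.0 - 65294.0*I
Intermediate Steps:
m = -6 (m = ((-3 - 5)*6)/8 = (-8*6)/8 = (⅛)*(-48) = -6)
J(N) = -12 + 4*I*√6 (J(N) = -12 + 4*√(0 - 6) = -12 + 4*√(-6) = -12 + 4*(I*√6) = -12 + 4*I*√6)
(-14*5 + J(0 + 2)*14)² = (-14*5 + (-12 + 4*I*√6)*14)² = (-2*35 + (-168 + 56*I*√6))² = (-70 + (-168 + 56*I*√6))² = (-238 + 56*I*√6)²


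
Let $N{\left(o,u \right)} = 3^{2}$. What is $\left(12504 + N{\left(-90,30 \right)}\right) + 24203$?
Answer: $36716$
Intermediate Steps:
$N{\left(o,u \right)} = 9$
$\left(12504 + N{\left(-90,30 \right)}\right) + 24203 = \left(12504 + 9\right) + 24203 = 12513 + 24203 = 36716$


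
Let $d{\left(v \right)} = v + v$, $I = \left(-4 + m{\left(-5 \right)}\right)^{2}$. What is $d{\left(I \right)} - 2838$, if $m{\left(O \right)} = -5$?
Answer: $-2676$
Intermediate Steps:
$I = 81$ ($I = \left(-4 - 5\right)^{2} = \left(-9\right)^{2} = 81$)
$d{\left(v \right)} = 2 v$
$d{\left(I \right)} - 2838 = 2 \cdot 81 - 2838 = 162 - 2838 = -2676$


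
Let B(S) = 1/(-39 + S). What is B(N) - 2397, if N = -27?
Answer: -158203/66 ≈ -2397.0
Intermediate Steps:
B(N) - 2397 = 1/(-39 - 27) - 2397 = 1/(-66) - 2397 = -1/66 - 2397 = -158203/66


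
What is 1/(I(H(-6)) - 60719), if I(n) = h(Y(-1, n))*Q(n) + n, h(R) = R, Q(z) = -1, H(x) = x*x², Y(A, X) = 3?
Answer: -1/60938 ≈ -1.6410e-5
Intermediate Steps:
H(x) = x³
I(n) = -3 + n (I(n) = 3*(-1) + n = -3 + n)
1/(I(H(-6)) - 60719) = 1/((-3 + (-6)³) - 60719) = 1/((-3 - 216) - 60719) = 1/(-219 - 60719) = 1/(-60938) = -1/60938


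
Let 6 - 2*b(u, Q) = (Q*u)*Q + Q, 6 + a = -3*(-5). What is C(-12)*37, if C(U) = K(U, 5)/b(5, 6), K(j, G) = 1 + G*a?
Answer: -851/45 ≈ -18.911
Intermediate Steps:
a = 9 (a = -6 - 3*(-5) = -6 + 15 = 9)
K(j, G) = 1 + 9*G (K(j, G) = 1 + G*9 = 1 + 9*G)
b(u, Q) = 3 - Q/2 - u*Q²/2 (b(u, Q) = 3 - ((Q*u)*Q + Q)/2 = 3 - (u*Q² + Q)/2 = 3 - (Q + u*Q²)/2 = 3 + (-Q/2 - u*Q²/2) = 3 - Q/2 - u*Q²/2)
C(U) = -23/45 (C(U) = (1 + 9*5)/(3 - ½*6 - ½*5*6²) = (1 + 45)/(3 - 3 - ½*5*36) = 46/(3 - 3 - 90) = 46/(-90) = 46*(-1/90) = -23/45)
C(-12)*37 = -23/45*37 = -851/45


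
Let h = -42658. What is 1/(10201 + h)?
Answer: -1/32457 ≈ -3.0810e-5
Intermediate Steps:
1/(10201 + h) = 1/(10201 - 42658) = 1/(-32457) = -1/32457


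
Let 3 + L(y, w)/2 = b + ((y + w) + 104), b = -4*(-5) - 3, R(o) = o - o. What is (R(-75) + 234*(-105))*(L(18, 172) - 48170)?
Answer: 1168401780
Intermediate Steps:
R(o) = 0
b = 17 (b = 20 - 3 = 17)
L(y, w) = 236 + 2*w + 2*y (L(y, w) = -6 + 2*(17 + ((y + w) + 104)) = -6 + 2*(17 + ((w + y) + 104)) = -6 + 2*(17 + (104 + w + y)) = -6 + 2*(121 + w + y) = -6 + (242 + 2*w + 2*y) = 236 + 2*w + 2*y)
(R(-75) + 234*(-105))*(L(18, 172) - 48170) = (0 + 234*(-105))*((236 + 2*172 + 2*18) - 48170) = (0 - 24570)*((236 + 344 + 36) - 48170) = -24570*(616 - 48170) = -24570*(-47554) = 1168401780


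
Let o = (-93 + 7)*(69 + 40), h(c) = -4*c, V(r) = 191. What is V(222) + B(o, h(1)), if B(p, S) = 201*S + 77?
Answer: -536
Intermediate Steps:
o = -9374 (o = -86*109 = -9374)
B(p, S) = 77 + 201*S
V(222) + B(o, h(1)) = 191 + (77 + 201*(-4*1)) = 191 + (77 + 201*(-4)) = 191 + (77 - 804) = 191 - 727 = -536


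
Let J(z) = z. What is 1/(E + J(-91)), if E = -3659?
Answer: -1/3750 ≈ -0.00026667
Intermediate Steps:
1/(E + J(-91)) = 1/(-3659 - 91) = 1/(-3750) = -1/3750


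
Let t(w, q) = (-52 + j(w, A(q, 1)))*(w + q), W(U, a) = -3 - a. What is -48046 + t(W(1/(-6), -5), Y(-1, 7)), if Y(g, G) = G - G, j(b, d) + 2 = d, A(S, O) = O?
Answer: -48152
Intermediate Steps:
j(b, d) = -2 + d
Y(g, G) = 0
t(w, q) = -53*q - 53*w (t(w, q) = (-52 + (-2 + 1))*(w + q) = (-52 - 1)*(q + w) = -53*(q + w) = -53*q - 53*w)
-48046 + t(W(1/(-6), -5), Y(-1, 7)) = -48046 + (-53*0 - 53*(-3 - 1*(-5))) = -48046 + (0 - 53*(-3 + 5)) = -48046 + (0 - 53*2) = -48046 + (0 - 106) = -48046 - 106 = -48152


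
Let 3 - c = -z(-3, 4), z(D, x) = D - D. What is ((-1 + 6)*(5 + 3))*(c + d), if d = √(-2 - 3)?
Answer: 120 + 40*I*√5 ≈ 120.0 + 89.443*I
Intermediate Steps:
z(D, x) = 0
c = 3 (c = 3 - (-1)*0 = 3 - 1*0 = 3 + 0 = 3)
d = I*√5 (d = √(-5) = I*√5 ≈ 2.2361*I)
((-1 + 6)*(5 + 3))*(c + d) = ((-1 + 6)*(5 + 3))*(3 + I*√5) = (5*8)*(3 + I*√5) = 40*(3 + I*√5) = 120 + 40*I*√5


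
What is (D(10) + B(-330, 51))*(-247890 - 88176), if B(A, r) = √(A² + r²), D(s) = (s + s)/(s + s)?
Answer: -336066 - 1008198*√12389 ≈ -1.1255e+8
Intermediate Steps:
D(s) = 1 (D(s) = (2*s)/((2*s)) = (2*s)*(1/(2*s)) = 1)
(D(10) + B(-330, 51))*(-247890 - 88176) = (1 + √((-330)² + 51²))*(-247890 - 88176) = (1 + √(108900 + 2601))*(-336066) = (1 + √111501)*(-336066) = (1 + 3*√12389)*(-336066) = -336066 - 1008198*√12389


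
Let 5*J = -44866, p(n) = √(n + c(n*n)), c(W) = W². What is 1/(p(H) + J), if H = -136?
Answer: 112165/3269794522 + 225*√1055870/3269794522 ≈ 0.00010501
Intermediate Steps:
p(n) = √(n + n⁴) (p(n) = √(n + (n*n)²) = √(n + (n²)²) = √(n + n⁴))
J = -44866/5 (J = (⅕)*(-44866) = -44866/5 ≈ -8973.2)
1/(p(H) + J) = 1/(√(-136 + (-136)⁴) - 44866/5) = 1/(√(-136 + 342102016) - 44866/5) = 1/(√342101880 - 44866/5) = 1/(18*√1055870 - 44866/5) = 1/(-44866/5 + 18*√1055870)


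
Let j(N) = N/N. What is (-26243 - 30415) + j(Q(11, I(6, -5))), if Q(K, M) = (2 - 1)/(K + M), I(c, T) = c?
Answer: -56657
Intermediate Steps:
Q(K, M) = 1/(K + M)
j(N) = 1
(-26243 - 30415) + j(Q(11, I(6, -5))) = (-26243 - 30415) + 1 = -56658 + 1 = -56657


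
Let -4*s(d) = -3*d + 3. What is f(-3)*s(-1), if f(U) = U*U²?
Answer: 81/2 ≈ 40.500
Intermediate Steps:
f(U) = U³
s(d) = -¾ + 3*d/4 (s(d) = -(-3*d + 3)/4 = -(3 - 3*d)/4 = -¾ + 3*d/4)
f(-3)*s(-1) = (-3)³*(-¾ + (¾)*(-1)) = -27*(-¾ - ¾) = -27*(-3/2) = 81/2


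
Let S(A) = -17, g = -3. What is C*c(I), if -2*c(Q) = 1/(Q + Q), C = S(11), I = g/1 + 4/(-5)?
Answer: -85/76 ≈ -1.1184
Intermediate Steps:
I = -19/5 (I = -3/1 + 4/(-5) = -3*1 + 4*(-⅕) = -3 - ⅘ = -19/5 ≈ -3.8000)
C = -17
c(Q) = -1/(4*Q) (c(Q) = -1/(2*(Q + Q)) = -1/(2*Q)/2 = -1/(4*Q))
C*c(I) = -(-17)/(4*(-19/5)) = -(-17)*(-5)/(4*19) = -17*5/76 = -85/76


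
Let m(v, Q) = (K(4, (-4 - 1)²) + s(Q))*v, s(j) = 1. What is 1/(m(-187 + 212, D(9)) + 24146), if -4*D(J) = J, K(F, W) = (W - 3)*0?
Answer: 1/24171 ≈ 4.1372e-5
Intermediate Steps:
K(F, W) = 0 (K(F, W) = (-3 + W)*0 = 0)
D(J) = -J/4
m(v, Q) = v (m(v, Q) = (0 + 1)*v = 1*v = v)
1/(m(-187 + 212, D(9)) + 24146) = 1/((-187 + 212) + 24146) = 1/(25 + 24146) = 1/24171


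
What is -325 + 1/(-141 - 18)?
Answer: -51676/159 ≈ -325.01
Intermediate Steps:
-325 + 1/(-141 - 18) = -325 + 1/(-159) = -325 - 1/159 = -51676/159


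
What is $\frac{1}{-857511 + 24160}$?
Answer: $- \frac{1}{833351} \approx -1.2 \cdot 10^{-6}$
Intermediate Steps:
$\frac{1}{-857511 + 24160} = \frac{1}{-833351} = - \frac{1}{833351}$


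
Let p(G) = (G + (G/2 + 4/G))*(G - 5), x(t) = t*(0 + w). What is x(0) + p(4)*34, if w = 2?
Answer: -238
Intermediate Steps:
x(t) = 2*t (x(t) = t*(0 + 2) = t*2 = 2*t)
p(G) = (-5 + G)*(4/G + 3*G/2) (p(G) = (G + (G*(½) + 4/G))*(-5 + G) = (G + (G/2 + 4/G))*(-5 + G) = (4/G + 3*G/2)*(-5 + G) = (-5 + G)*(4/G + 3*G/2))
x(0) + p(4)*34 = 2*0 + ((½)*(-40 + 4*(8 - 15*4 + 3*4²))/4)*34 = 0 + ((½)*(¼)*(-40 + 4*(8 - 60 + 3*16)))*34 = 0 + ((½)*(¼)*(-40 + 4*(8 - 60 + 48)))*34 = 0 + ((½)*(¼)*(-40 + 4*(-4)))*34 = 0 + ((½)*(¼)*(-40 - 16))*34 = 0 + ((½)*(¼)*(-56))*34 = 0 - 7*34 = 0 - 238 = -238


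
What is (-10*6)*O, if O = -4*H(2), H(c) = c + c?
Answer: 960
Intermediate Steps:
H(c) = 2*c
O = -16 (O = -8*2 = -4*4 = -16)
(-10*6)*O = -10*6*(-16) = -60*(-16) = 960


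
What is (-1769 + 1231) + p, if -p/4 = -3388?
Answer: 13014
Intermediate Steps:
p = 13552 (p = -4*(-3388) = 13552)
(-1769 + 1231) + p = (-1769 + 1231) + 13552 = -538 + 13552 = 13014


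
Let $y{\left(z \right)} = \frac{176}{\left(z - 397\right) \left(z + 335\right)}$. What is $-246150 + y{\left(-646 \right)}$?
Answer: $- \frac{79844413774}{324373} \approx -2.4615 \cdot 10^{5}$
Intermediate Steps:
$y{\left(z \right)} = \frac{176}{\left(-397 + z\right) \left(335 + z\right)}$
$-246150 + y{\left(-646 \right)} = -246150 + \frac{176}{-132995 + \left(-646\right)^{2} - -40052} = -246150 + \frac{176}{-132995 + 417316 + 40052} = -246150 + \frac{176}{324373} = - \frac{79844413774}{324373}$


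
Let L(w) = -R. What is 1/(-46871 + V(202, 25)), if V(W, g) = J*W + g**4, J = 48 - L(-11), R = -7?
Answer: 1/352036 ≈ 2.8406e-6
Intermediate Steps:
L(w) = 7 (L(w) = -1*(-7) = 7)
J = 41 (J = 48 - 1*7 = 48 - 7 = 41)
V(W, g) = g**4 + 41*W (V(W, g) = 41*W + g**4 = g**4 + 41*W)
1/(-46871 + V(202, 25)) = 1/(-46871 + (25**4 + 41*202)) = 1/(-46871 + (390625 + 8282)) = 1/(-46871 + 398907) = 1/352036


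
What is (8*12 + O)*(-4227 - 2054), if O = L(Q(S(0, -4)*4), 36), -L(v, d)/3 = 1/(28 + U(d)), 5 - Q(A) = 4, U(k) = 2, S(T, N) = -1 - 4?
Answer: -6023479/10 ≈ -6.0235e+5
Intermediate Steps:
S(T, N) = -5
Q(A) = 1 (Q(A) = 5 - 1*4 = 5 - 4 = 1)
L(v, d) = -⅒ (L(v, d) = -3/(28 + 2) = -3/30 = -3*1/30 = -⅒)
O = -⅒ ≈ -0.10000
(8*12 + O)*(-4227 - 2054) = (8*12 - ⅒)*(-4227 - 2054) = (96 - ⅒)*(-6281) = (959/10)*(-6281) = -6023479/10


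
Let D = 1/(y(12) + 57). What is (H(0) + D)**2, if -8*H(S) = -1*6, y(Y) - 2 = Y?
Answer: 47089/80656 ≈ 0.58383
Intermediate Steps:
y(Y) = 2 + Y
H(S) = 3/4 (H(S) = -(-1)*6/8 = -1/8*(-6) = 3/4)
D = 1/71 (D = 1/((2 + 12) + 57) = 1/(14 + 57) = 1/71 ≈ 0.014085)
(H(0) + D)**2 = (3/4 + 1/71)**2 = (217/284)**2 = 47089/80656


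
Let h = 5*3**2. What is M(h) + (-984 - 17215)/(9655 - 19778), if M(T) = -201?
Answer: -2016524/10123 ≈ -199.20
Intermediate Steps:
h = 45 (h = 5*9 = 45)
M(h) + (-984 - 17215)/(9655 - 19778) = -201 + (-984 - 17215)/(9655 - 19778) = -201 - 18199/(-10123) = -201 - 18199*(-1/10123) = -201 + 18199/10123 = -2016524/10123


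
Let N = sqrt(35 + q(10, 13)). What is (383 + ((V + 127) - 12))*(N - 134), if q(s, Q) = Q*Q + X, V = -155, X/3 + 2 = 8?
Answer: -45962 + 343*sqrt(222) ≈ -40851.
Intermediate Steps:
X = 18 (X = -6 + 3*8 = -6 + 24 = 18)
q(s, Q) = 18 + Q**2 (q(s, Q) = Q*Q + 18 = Q**2 + 18 = 18 + Q**2)
N = sqrt(222) (N = sqrt(35 + (18 + 13**2)) = sqrt(35 + (18 + 169)) = sqrt(35 + 187) = sqrt(222) ≈ 14.900)
(383 + ((V + 127) - 12))*(N - 134) = (383 + ((-155 + 127) - 12))*(sqrt(222) - 134) = (383 + (-28 - 12))*(-134 + sqrt(222)) = (383 - 40)*(-134 + sqrt(222)) = 343*(-134 + sqrt(222)) = -45962 + 343*sqrt(222)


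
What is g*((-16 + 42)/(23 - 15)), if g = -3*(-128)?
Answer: 1248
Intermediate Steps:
g = 384
g*((-16 + 42)/(23 - 15)) = 384*((-16 + 42)/(23 - 15)) = 384*(26/8) = 384*(26*(1/8)) = 384*(13/4) = 1248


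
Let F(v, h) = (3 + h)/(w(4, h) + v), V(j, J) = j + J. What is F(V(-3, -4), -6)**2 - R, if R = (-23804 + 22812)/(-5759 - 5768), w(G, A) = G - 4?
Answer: 55135/564823 ≈ 0.097615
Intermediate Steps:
w(G, A) = -4 + G
V(j, J) = J + j
F(v, h) = (3 + h)/v (F(v, h) = (3 + h)/((-4 + 4) + v) = (3 + h)/(0 + v) = (3 + h)/v)
R = 992/11527 (R = -992/(-11527) = -992*(-1/11527) = 992/11527 ≈ 0.086059)
F(V(-3, -4), -6)**2 - R = ((3 - 6)/(-4 - 3))**2 - 1*992/11527 = (-3/(-7))**2 - 992/11527 = (-1/7*(-3))**2 - 992/11527 = (3/7)**2 - 992/11527 = 9/49 - 992/11527 = 55135/564823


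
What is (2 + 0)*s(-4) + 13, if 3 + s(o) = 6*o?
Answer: -41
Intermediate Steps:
s(o) = -3 + 6*o
(2 + 0)*s(-4) + 13 = (2 + 0)*(-3 + 6*(-4)) + 13 = 2*(-3 - 24) + 13 = 2*(-27) + 13 = -54 + 13 = -41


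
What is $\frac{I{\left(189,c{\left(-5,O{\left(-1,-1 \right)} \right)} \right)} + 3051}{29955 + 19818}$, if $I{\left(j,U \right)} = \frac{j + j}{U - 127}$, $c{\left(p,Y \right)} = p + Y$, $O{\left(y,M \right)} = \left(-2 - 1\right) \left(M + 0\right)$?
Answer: $\frac{43689}{713413} \approx 0.061239$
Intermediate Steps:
$O{\left(y,M \right)} = - 3 M$
$c{\left(p,Y \right)} = Y + p$
$I{\left(j,U \right)} = \frac{2 j}{-127 + U}$
$\frac{I{\left(189,c{\left(-5,O{\left(-1,-1 \right)} \right)} \right)} + 3051}{29955 + 19818} = \frac{2 \cdot 189 \frac{1}{-127 - 2} + 3051}{29955 + 19818} = \frac{2 \cdot 189 \frac{1}{-127 + \left(3 - 5\right)} + 3051}{49773} = \left(2 \cdot 189 \frac{1}{-127 - 2} + 3051\right) \frac{1}{49773} = \left(2 \cdot 189 \frac{1}{-129} + 3051\right) \frac{1}{49773} = \left(2 \cdot 189 \left(- \frac{1}{129}\right) + 3051\right) \frac{1}{49773} = \left(- \frac{126}{43} + 3051\right) \frac{1}{49773} = \frac{131067}{43} \cdot \frac{1}{49773} = \frac{43689}{713413}$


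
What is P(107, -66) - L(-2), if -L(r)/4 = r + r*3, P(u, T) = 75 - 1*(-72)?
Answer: 115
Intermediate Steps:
P(u, T) = 147 (P(u, T) = 75 + 72 = 147)
L(r) = -16*r (L(r) = -4*(r + r*3) = -4*(r + 3*r) = -16*r)
P(107, -66) - L(-2) = 147 - (-16)*(-2) = 147 - 1*32 = 147 - 32 = 115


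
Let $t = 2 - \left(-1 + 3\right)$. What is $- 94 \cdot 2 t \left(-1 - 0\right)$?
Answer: $0$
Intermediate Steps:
$t = 0$ ($t = 2 - 2 = 0$)
$- 94 \cdot 2 t \left(-1 - 0\right) = - 94 \cdot 2 \cdot 0 \left(-1 - 0\right) = - 94 \cdot 0 \left(-1 + 0\right) = - 94 \cdot 0 \left(-1\right) = \left(-94\right) 0 = 0$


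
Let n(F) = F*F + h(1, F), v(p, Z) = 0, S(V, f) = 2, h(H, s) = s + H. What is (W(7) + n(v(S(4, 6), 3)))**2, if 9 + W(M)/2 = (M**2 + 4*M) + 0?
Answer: 18769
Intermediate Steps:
h(H, s) = H + s
n(F) = 1 + F + F**2 (n(F) = F*F + (1 + F) = F**2 + (1 + F) = 1 + F + F**2)
W(M) = -18 + 2*M**2 + 8*M (W(M) = -18 + 2*((M**2 + 4*M) + 0) = -18 + 2*(M**2 + 4*M) = -18 + (2*M**2 + 8*M) = -18 + 2*M**2 + 8*M)
(W(7) + n(v(S(4, 6), 3)))**2 = ((-18 + 2*7**2 + 8*7) + (1 + 0 + 0**2))**2 = ((-18 + 2*49 + 56) + (1 + 0 + 0))**2 = ((-18 + 98 + 56) + 1)**2 = (136 + 1)**2 = 137**2 = 18769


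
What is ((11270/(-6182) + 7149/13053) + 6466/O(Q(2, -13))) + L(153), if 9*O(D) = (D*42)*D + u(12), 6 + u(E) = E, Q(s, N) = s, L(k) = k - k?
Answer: 129943869831/390019289 ≈ 333.17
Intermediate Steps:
L(k) = 0
u(E) = -6 + E
O(D) = ⅔ + 14*D²/3 (O(D) = ((D*42)*D + (-6 + 12))/9 = ((42*D)*D + 6)/9 = (42*D² + 6)/9 = (6 + 42*D²)/9 = ⅔ + 14*D²/3)
((11270/(-6182) + 7149/13053) + 6466/O(Q(2, -13))) + L(153) = ((11270/(-6182) + 7149/13053) + 6466/(⅔ + (14/3)*2²)) + 0 = ((11270*(-1/6182) + 7149*(1/13053)) + 6466/(⅔ + (14/3)*4)) + 0 = ((-5635/3091 + 2383/4351) + 6466/(⅔ + 56/3)) + 0 = (-17152032/13448941 + 6466/(58/3)) + 0 = (-17152032/13448941 + 6466*(3/58)) + 0 = (-17152032/13448941 + 9699/29) + 0 = 129943869831/390019289 + 0 = 129943869831/390019289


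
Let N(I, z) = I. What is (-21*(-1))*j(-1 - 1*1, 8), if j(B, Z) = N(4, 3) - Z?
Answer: -84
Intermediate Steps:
j(B, Z) = 4 - Z
(-21*(-1))*j(-1 - 1*1, 8) = (-21*(-1))*(4 - 1*8) = 21*(4 - 8) = 21*(-4) = -84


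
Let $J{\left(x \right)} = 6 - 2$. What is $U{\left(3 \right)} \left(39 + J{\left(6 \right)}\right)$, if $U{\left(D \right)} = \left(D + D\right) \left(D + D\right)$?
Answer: $1548$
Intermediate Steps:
$J{\left(x \right)} = 4$
$U{\left(D \right)} = 4 D^{2}$ ($U{\left(D \right)} = 2 D 2 D = 4 D^{2}$)
$U{\left(3 \right)} \left(39 + J{\left(6 \right)}\right) = 4 \cdot 3^{2} \left(39 + 4\right) = 4 \cdot 9 \cdot 43 = 36 \cdot 43 = 1548$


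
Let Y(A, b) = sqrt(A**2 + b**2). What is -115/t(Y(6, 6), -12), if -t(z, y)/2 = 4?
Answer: 115/8 ≈ 14.375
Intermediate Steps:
t(z, y) = -8 (t(z, y) = -2*4 = -8)
-115/t(Y(6, 6), -12) = -115/(-8) = -115*(-1/8) = 115/8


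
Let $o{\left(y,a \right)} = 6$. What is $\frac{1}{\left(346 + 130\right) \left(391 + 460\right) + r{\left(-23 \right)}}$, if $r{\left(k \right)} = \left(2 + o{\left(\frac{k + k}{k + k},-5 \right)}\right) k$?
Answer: $\frac{1}{404892} \approx 2.4698 \cdot 10^{-6}$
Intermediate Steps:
$r{\left(k \right)} = 8 k$ ($r{\left(k \right)} = \left(2 + 6\right) k = 8 k$)
$\frac{1}{\left(346 + 130\right) \left(391 + 460\right) + r{\left(-23 \right)}} = \frac{1}{\left(346 + 130\right) \left(391 + 460\right) + 8 \left(-23\right)} = \frac{1}{476 \cdot 851 - 184} = \frac{1}{405076 - 184} = \frac{1}{404892}$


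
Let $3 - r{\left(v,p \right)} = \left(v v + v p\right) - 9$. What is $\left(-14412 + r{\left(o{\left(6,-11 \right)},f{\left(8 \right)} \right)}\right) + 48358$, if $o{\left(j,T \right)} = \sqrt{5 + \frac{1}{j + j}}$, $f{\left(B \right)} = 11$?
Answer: $\frac{407435}{12} - \frac{11 \sqrt{183}}{6} \approx 33928.0$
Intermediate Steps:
$o{\left(j,T \right)} = \sqrt{5 + \frac{1}{2 j}}$
$r{\left(v,p \right)} = 12 - v^{2} - p v$ ($r{\left(v,p \right)} = 3 - \left(\left(v v + v p\right) - 9\right) = 3 - \left(\left(v^{2} + p v\right) - 9\right) = 3 - \left(-9 + v^{2} + p v\right) = 12 - v^{2} - p v$)
$\left(-14412 + r{\left(o{\left(6,-11 \right)},f{\left(8 \right)} \right)}\right) + 48358 = \left(-14412 - \left(-12 + \left(\frac{\sqrt{20 + \frac{2}{6}}}{2}\right)^{2} + 11 \cdot \frac{1}{2} \sqrt{20 + \frac{2}{6}}\right)\right) + 48358 = \left(-14412 - \left(-12 + \left(\frac{\sqrt{20 + 2 \cdot \frac{1}{6}}}{2}\right)^{2} + 11 \cdot \frac{1}{2} \sqrt{20 + 2 \cdot \frac{1}{6}}\right)\right) + 48358 = \left(-14412 - \left(-12 + \left(\frac{\sqrt{20 + \frac{1}{3}}}{2}\right)^{2} + 11 \cdot \frac{1}{2} \sqrt{20 + \frac{1}{3}}\right)\right) + 48358 = \left(-14412 - \left(-12 + \left(\frac{\sqrt{\frac{61}{3}}}{2}\right)^{2} + 11 \cdot \frac{1}{2} \sqrt{\frac{61}{3}}\right)\right) + 48358 = \left(-14412 - \left(-12 + \left(\frac{\frac{1}{3} \sqrt{183}}{2}\right)^{2} + 11 \cdot \frac{1}{2} \frac{\sqrt{183}}{3}\right)\right) + 48358 = \left(-14412 - \left(-12 + \left(\frac{\sqrt{183}}{6}\right)^{2} + 11 \cdot \frac{1}{6} \sqrt{183}\right)\right) + 48358 = \left(-14412 - \left(- \frac{83}{12} + \frac{11 \sqrt{183}}{6}\right)\right) + 48358 = \left(-14412 + \left(\frac{83}{12} - \frac{11 \sqrt{183}}{6}\right)\right) + 48358 = \left(- \frac{172861}{12} - \frac{11 \sqrt{183}}{6}\right) + 48358 = \frac{407435}{12} - \frac{11 \sqrt{183}}{6}$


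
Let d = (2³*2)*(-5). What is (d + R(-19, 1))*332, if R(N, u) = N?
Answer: -32868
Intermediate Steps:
d = -80 (d = (8*2)*(-5) = 16*(-5) = -80)
(d + R(-19, 1))*332 = (-80 - 19)*332 = -99*332 = -32868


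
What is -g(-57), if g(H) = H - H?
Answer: 0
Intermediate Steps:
g(H) = 0
-g(-57) = -1*0 = 0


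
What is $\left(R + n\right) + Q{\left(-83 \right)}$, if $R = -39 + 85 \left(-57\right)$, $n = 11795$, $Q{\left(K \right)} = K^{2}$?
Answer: $13800$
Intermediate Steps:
$R = -4884$ ($R = -39 - 4845 = -4884$)
$\left(R + n\right) + Q{\left(-83 \right)} = \left(-4884 + 11795\right) + \left(-83\right)^{2} = 6911 + 6889 = 13800$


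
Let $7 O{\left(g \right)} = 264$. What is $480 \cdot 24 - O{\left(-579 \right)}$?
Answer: $\frac{80376}{7} \approx 11482.0$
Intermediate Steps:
$O{\left(g \right)} = \frac{264}{7}$ ($O{\left(g \right)} = \frac{1}{7} \cdot 264 = \frac{264}{7}$)
$480 \cdot 24 - O{\left(-579 \right)} = 480 \cdot 24 - \frac{264}{7} = 11520 - \frac{264}{7} = \frac{80376}{7}$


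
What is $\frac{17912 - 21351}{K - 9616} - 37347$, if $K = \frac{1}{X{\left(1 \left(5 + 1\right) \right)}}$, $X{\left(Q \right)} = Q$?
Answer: $- \frac{2154714531}{57695} \approx -37347.0$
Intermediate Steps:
$K = \frac{1}{6}$ ($K = \frac{1}{1 \left(5 + 1\right)} = \frac{1}{1 \cdot 6} = \frac{1}{6} \approx 0.16667$)
$\frac{17912 - 21351}{K - 9616} - 37347 = \frac{17912 - 21351}{\frac{1}{6} - 9616} - 37347 = - \frac{3439}{- \frac{57695}{6}} - 37347 = \left(-3439\right) \left(- \frac{6}{57695}\right) - 37347 = \frac{20634}{57695} - 37347 = - \frac{2154714531}{57695}$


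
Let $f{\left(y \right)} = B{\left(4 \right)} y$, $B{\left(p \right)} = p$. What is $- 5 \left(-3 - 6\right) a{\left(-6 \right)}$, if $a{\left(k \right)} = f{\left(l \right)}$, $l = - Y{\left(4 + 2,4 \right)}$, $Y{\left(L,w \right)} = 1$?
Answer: $-180$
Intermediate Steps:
$l = -1$ ($l = \left(-1\right) 1 = -1$)
$f{\left(y \right)} = 4 y$
$a{\left(k \right)} = -4$ ($a{\left(k \right)} = 4 \left(-1\right) = -4$)
$- 5 \left(-3 - 6\right) a{\left(-6 \right)} = - 5 \left(-3 - 6\right) \left(-4\right) = \left(-5\right) \left(-9\right) \left(-4\right) = 45 \left(-4\right) = -180$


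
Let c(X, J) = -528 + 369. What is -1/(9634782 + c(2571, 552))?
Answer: -1/9634623 ≈ -1.0379e-7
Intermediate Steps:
c(X, J) = -159
-1/(9634782 + c(2571, 552)) = -1/(9634782 - 159) = -1/9634623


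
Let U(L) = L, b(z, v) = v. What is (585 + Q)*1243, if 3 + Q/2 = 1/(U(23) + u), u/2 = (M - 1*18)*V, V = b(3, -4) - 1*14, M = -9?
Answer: 716101001/995 ≈ 7.1970e+5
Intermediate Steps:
V = -18 (V = -4 - 1*14 = -4 - 14 = -18)
u = 972 (u = 2*((-9 - 1*18)*(-18)) = 2*((-9 - 18)*(-18)) = 2*(-27*(-18)) = 2*486 = 972)
Q = -5968/995 (Q = -6 + 2/(23 + 972) = -6 + 2/995 = -5968/995 ≈ -5.9980)
(585 + Q)*1243 = (585 - 5968/995)*1243 = (576107/995)*1243 = 716101001/995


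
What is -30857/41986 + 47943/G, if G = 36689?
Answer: 880822325/1540424354 ≈ 0.57181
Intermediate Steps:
-30857/41986 + 47943/G = -30857/41986 + 47943/36689 = 880822325/1540424354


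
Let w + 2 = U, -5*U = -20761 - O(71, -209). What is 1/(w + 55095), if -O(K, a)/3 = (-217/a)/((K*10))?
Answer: 741950/43956975489 ≈ 1.6879e-5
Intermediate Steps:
O(K, a) = 651/(10*K*a) (O(K, a) = -3*(-217/a)/(K*10) = -3*(-217/a)/(10*K) = -3*(-217/a)*1/(10*K) = -(-651)/(10*K*a) = 651/(10*K*a))
U = 3080724139/741950 (U = -(-20761 - 651/(10*71*(-209)))/5 = -(-20761 - 651*(-1)/(10*71*209))/5 = -(-20761 - 1*(-651/148390))/5 = -(-20761 + 651/148390)/5 = -⅕*(-3080724139/148390) = 3080724139/741950 ≈ 4152.2)
w = 3079240239/741950 (w = -2 + 3080724139/741950 = 3079240239/741950 ≈ 4150.2)
1/(w + 55095) = 1/(3079240239/741950 + 55095) = 1/(43956975489/741950) = 741950/43956975489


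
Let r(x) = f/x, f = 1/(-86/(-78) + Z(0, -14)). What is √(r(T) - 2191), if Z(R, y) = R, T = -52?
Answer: I*√16204765/86 ≈ 46.808*I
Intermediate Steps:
f = 39/43 (f = 1/(-86/(-78) + 0) = 1/(-86*(-1/78) + 0) = 1/(43/39 + 0) = 1/(43/39) = 39/43 ≈ 0.90698)
r(x) = 39/(43*x)
√(r(T) - 2191) = √((39/43)/(-52) - 2191) = √((39/43)*(-1/52) - 2191) = √(-3/172 - 2191) = √(-376855/172) = I*√16204765/86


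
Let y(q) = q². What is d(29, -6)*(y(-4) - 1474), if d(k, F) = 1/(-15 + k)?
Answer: -729/7 ≈ -104.14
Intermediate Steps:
d(29, -6)*(y(-4) - 1474) = ((-4)² - 1474)/(-15 + 29) = (16 - 1474)/14 = (1/14)*(-1458) = -729/7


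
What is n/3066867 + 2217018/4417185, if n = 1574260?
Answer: 4584365666902/4515639636465 ≈ 1.0152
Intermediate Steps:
n/3066867 + 2217018/4417185 = 1574260/3066867 + 2217018/4417185 = 1574260*(1/3066867) + 2217018*(1/4417185) = 1574260/3066867 + 739006/1472395 = 4584365666902/4515639636465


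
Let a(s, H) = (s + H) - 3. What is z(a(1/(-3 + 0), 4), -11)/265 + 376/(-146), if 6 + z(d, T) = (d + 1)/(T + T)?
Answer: -3317393/1276770 ≈ -2.5983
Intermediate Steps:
a(s, H) = -3 + H + s (a(s, H) = (H + s) - 3 = -3 + H + s)
z(d, T) = -6 + (1 + d)/(2*T) (z(d, T) = -6 + (d + 1)/(T + T) = -6 + (1 + d)/((2*T)) = -6 + (1 + d)*(1/(2*T)) = -6 + (1 + d)/(2*T))
z(a(1/(-3 + 0), 4), -11)/265 + 376/(-146) = ((½)*(1 + (-3 + 4 + 1/(-3 + 0)) - 12*(-11))/(-11))/265 + 376/(-146) = ((½)*(-1/11)*(1 + (-3 + 4 + 1/(-3)) + 132))*(1/265) + 376*(-1/146) = ((½)*(-1/11)*(1 + (-3 + 4 - ⅓) + 132))*(1/265) - 188/73 = ((½)*(-1/11)*(1 + ⅔ + 132))*(1/265) - 188/73 = ((½)*(-1/11)*(401/3))*(1/265) - 188/73 = -401/66*1/265 - 188/73 = -401/17490 - 188/73 = -3317393/1276770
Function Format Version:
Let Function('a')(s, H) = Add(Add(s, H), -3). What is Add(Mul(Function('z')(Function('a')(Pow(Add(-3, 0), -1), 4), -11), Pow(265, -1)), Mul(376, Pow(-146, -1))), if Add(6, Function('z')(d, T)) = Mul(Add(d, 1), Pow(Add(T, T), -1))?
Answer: Rational(-3317393, 1276770) ≈ -2.5983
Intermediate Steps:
Function('a')(s, H) = Add(-3, H, s) (Function('a')(s, H) = Add(Add(H, s), -3) = Add(-3, H, s))
Function('z')(d, T) = Add(-6, Mul(Rational(1, 2), Pow(T, -1), Add(1, d))) (Function('z')(d, T) = Add(-6, Mul(Add(d, 1), Pow(Add(T, T), -1))) = Add(-6, Mul(Add(1, d), Pow(Mul(2, T), -1))) = Add(-6, Mul(Add(1, d), Mul(Rational(1, 2), Pow(T, -1)))) = Add(-6, Mul(Rational(1, 2), Pow(T, -1), Add(1, d))))
Add(Mul(Function('z')(Function('a')(Pow(Add(-3, 0), -1), 4), -11), Pow(265, -1)), Mul(376, Pow(-146, -1))) = Add(Mul(Mul(Rational(1, 2), Pow(-11, -1), Add(1, Add(-3, 4, Pow(Add(-3, 0), -1)), Mul(-12, -11))), Pow(265, -1)), Mul(376, Pow(-146, -1))) = Add(Mul(Mul(Rational(1, 2), Rational(-1, 11), Add(1, Add(-3, 4, Pow(-3, -1)), 132)), Rational(1, 265)), Mul(376, Rational(-1, 146))) = Add(Mul(Mul(Rational(1, 2), Rational(-1, 11), Add(1, Add(-3, 4, Rational(-1, 3)), 132)), Rational(1, 265)), Rational(-188, 73)) = Add(Mul(Mul(Rational(1, 2), Rational(-1, 11), Add(1, Rational(2, 3), 132)), Rational(1, 265)), Rational(-188, 73)) = Add(Mul(Mul(Rational(1, 2), Rational(-1, 11), Rational(401, 3)), Rational(1, 265)), Rational(-188, 73)) = Add(Mul(Rational(-401, 66), Rational(1, 265)), Rational(-188, 73)) = Add(Rational(-401, 17490), Rational(-188, 73)) = Rational(-3317393, 1276770)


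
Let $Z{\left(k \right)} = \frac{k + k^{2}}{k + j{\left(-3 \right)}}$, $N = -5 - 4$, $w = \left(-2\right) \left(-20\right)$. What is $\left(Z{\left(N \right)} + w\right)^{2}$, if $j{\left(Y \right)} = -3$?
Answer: $1156$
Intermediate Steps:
$w = 40$
$N = -9$ ($N = -5 - 4 = -9$)
$Z{\left(k \right)} = \frac{k + k^{2}}{-3 + k}$ ($Z{\left(k \right)} = \frac{k + k^{2}}{k - 3} = \frac{k + k^{2}}{-3 + k}$)
$\left(Z{\left(N \right)} + w\right)^{2} = \left(- \frac{9 \left(1 - 9\right)}{-3 - 9} + 40\right)^{2} = \left(\left(-9\right) \frac{1}{-12} \left(-8\right) + 40\right)^{2} = \left(\left(-9\right) \left(- \frac{1}{12}\right) \left(-8\right) + 40\right)^{2} = \left(-6 + 40\right)^{2} = 34^{2} = 1156$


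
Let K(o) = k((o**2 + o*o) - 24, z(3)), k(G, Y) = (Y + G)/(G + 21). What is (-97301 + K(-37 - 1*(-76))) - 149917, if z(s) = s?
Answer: -250430827/1013 ≈ -2.4722e+5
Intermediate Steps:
k(G, Y) = (G + Y)/(21 + G)
K(o) = (-21 + 2*o**2)/(-3 + 2*o**2) (K(o) = (((o**2 + o*o) - 24) + 3)/(21 + ((o**2 + o*o) - 24)) = (((o**2 + o**2) - 24) + 3)/(21 + ((o**2 + o**2) - 24)) = ((2*o**2 - 24) + 3)/(21 + (2*o**2 - 24)) = ((-24 + 2*o**2) + 3)/(21 + (-24 + 2*o**2)) = (-21 + 2*o**2)/(-3 + 2*o**2))
(-97301 + K(-37 - 1*(-76))) - 149917 = (-97301 + (-21 + 2*(-37 - 1*(-76))**2)/(-3 + 2*(-37 - 1*(-76))**2)) - 149917 = (-97301 + (-21 + 2*(-37 + 76)**2)/(-3 + 2*(-37 + 76)**2)) - 149917 = (-97301 + (-21 + 2*39**2)/(-3 + 2*39**2)) - 149917 = (-97301 + (-21 + 2*1521)/(-3 + 2*1521)) - 149917 = (-97301 + (-21 + 3042)/(-3 + 3042)) - 149917 = (-97301 + 3021/3039) - 149917 = (-97301 + (1/3039)*3021) - 149917 = (-97301 + 1007/1013) - 149917 = -98564906/1013 - 149917 = -250430827/1013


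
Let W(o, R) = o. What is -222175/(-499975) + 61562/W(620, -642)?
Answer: 618344189/6199690 ≈ 99.738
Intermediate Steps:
-222175/(-499975) + 61562/W(620, -642) = -222175/(-499975) + 61562/620 = -222175*(-1/499975) + 61562*(1/620) = 8887/19999 + 30781/310 = 618344189/6199690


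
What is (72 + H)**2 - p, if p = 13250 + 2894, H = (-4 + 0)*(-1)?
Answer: -10368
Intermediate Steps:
H = 4 (H = -4*(-1) = 4)
p = 16144
(72 + H)**2 - p = (72 + 4)**2 - 1*16144 = 76**2 - 16144 = 5776 - 16144 = -10368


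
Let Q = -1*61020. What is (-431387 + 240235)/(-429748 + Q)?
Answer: 11947/30673 ≈ 0.38950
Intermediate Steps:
Q = -61020
(-431387 + 240235)/(-429748 + Q) = (-431387 + 240235)/(-429748 - 61020) = -191152/(-490768) = -191152*(-1/490768) = 11947/30673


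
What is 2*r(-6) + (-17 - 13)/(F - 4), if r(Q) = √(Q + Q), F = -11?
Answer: 2 + 4*I*√3 ≈ 2.0 + 6.9282*I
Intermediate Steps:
r(Q) = √2*√Q (r(Q) = √(2*Q) = √2*√Q)
2*r(-6) + (-17 - 13)/(F - 4) = 2*(√2*√(-6)) + (-17 - 13)/(-11 - 4) = 2*(√2*(I*√6)) - 30/(-15) = 2*(2*I*√3) - 30*(-1/15) = 4*I*√3 + 2 = 2 + 4*I*√3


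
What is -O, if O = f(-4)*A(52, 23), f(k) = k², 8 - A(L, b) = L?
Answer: 704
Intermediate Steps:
A(L, b) = 8 - L
O = -704 (O = (-4)²*(8 - 1*52) = 16*(8 - 52) = 16*(-44) = -704)
-O = -1*(-704) = 704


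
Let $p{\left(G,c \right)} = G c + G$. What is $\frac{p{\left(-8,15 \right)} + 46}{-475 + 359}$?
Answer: $\frac{41}{58} \approx 0.7069$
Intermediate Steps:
$p{\left(G,c \right)} = G + G c$
$\frac{p{\left(-8,15 \right)} + 46}{-475 + 359} = \frac{- 8 \left(1 + 15\right) + 46}{-475 + 359} = \frac{\left(-8\right) 16 + 46}{-116} = \left(-128 + 46\right) \left(- \frac{1}{116}\right) = \left(-82\right) \left(- \frac{1}{116}\right) = \frac{41}{58}$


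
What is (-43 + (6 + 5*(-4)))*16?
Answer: -912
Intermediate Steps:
(-43 + (6 + 5*(-4)))*16 = (-43 + (6 - 20))*16 = (-43 - 14)*16 = -57*16 = -912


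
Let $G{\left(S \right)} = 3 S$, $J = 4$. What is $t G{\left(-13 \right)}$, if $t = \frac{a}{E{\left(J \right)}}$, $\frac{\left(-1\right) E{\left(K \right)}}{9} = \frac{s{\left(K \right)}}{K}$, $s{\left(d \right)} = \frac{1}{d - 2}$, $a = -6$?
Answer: $-208$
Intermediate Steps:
$s{\left(d \right)} = \frac{1}{-2 + d}$
$E{\left(K \right)} = - \frac{9}{K \left(-2 + K\right)}$ ($E{\left(K \right)} = - 9 \frac{1}{\left(-2 + K\right) K} = - 9 \frac{1}{K \left(-2 + K\right)} = - \frac{9}{K \left(-2 + K\right)}$)
$t = \frac{16}{3}$ ($t = - \frac{6}{\left(-9\right) \frac{1}{4} \frac{1}{-2 + 4}} = - \frac{6}{\left(-9\right) \frac{1}{4} \cdot \frac{1}{2}} = - \frac{6}{- \frac{9}{8}} = \left(-6\right) \left(- \frac{8}{9}\right) = \frac{16}{3} \approx 5.3333$)
$t G{\left(-13 \right)} = \frac{16 \cdot 3 \left(-13\right)}{3} = \frac{16}{3} \left(-39\right) = -208$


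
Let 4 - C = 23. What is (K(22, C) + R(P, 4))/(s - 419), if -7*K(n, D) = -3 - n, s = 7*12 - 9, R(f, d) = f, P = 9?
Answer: -11/301 ≈ -0.036545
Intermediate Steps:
C = -19 (C = 4 - 1*23 = 4 - 23 = -19)
s = 75 (s = 84 - 9 = 75)
K(n, D) = 3/7 + n/7 (K(n, D) = -(-3 - n)/7 = 3/7 + n/7)
(K(22, C) + R(P, 4))/(s - 419) = ((3/7 + (⅐)*22) + 9)/(75 - 419) = ((3/7 + 22/7) + 9)/(-344) = (25/7 + 9)*(-1/344) = (88/7)*(-1/344) = -11/301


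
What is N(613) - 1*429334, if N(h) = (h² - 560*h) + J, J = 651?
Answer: -396194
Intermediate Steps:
N(h) = 651 + h² - 560*h (N(h) = (h² - 560*h) + 651 = 651 + h² - 560*h)
N(613) - 1*429334 = (651 + 613² - 560*613) - 1*429334 = (651 + 375769 - 343280) - 429334 = 33140 - 429334 = -396194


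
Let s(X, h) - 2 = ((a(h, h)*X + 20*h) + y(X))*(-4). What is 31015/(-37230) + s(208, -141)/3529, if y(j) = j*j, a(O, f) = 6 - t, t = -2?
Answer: -1276020167/26276934 ≈ -48.560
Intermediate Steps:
a(O, f) = 8 (a(O, f) = 6 - 1*(-2) = 6 + 2 = 8)
y(j) = j²
s(X, h) = 2 - 80*h - 32*X - 4*X² (s(X, h) = 2 + ((8*X + 20*h) + X²)*(-4) = 2 + (X² + 8*X + 20*h)*(-4) = 2 + (-80*h - 32*X - 4*X²) = 2 - 80*h - 32*X - 4*X²)
31015/(-37230) + s(208, -141)/3529 = 31015/(-37230) + (2 - 80*(-141) - 32*208 - 4*208²)/3529 = 31015*(-1/37230) + (2 + 11280 - 6656 - 4*43264)*(1/3529) = -6203/7446 + (2 + 11280 - 6656 - 173056)*(1/3529) = -6203/7446 - 168430*1/3529 = -6203/7446 - 168430/3529 = -1276020167/26276934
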